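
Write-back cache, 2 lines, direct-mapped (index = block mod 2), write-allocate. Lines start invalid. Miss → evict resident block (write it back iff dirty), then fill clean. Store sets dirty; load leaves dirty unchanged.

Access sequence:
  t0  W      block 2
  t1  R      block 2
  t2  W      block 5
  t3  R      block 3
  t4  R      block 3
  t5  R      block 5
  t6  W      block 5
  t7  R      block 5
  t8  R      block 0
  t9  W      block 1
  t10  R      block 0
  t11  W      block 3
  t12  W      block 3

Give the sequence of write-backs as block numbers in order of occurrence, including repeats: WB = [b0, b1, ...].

  0 | W B2 → L0 miss [D]
  1 | R B2 → L0 hit [D]
  2 | W B5 → L1 miss [D]
  3 | R B3 → L1 miss wb→B5 [-]
  4 | R B3 → L1 hit [-]
  5 | R B5 → L1 miss [-]
  6 | W B5 → L1 hit [D]
  7 | R B5 → L1 hit [D]
  8 | R B0 → L0 miss wb→B2 [-]
  9 | W B1 → L1 miss wb→B5 [D]
  10 | R B0 → L0 hit [-]
  11 | W B3 → L1 miss wb→B1 [D]
  12 | W B3 → L1 hit [D]

WB = [5, 2, 5, 1]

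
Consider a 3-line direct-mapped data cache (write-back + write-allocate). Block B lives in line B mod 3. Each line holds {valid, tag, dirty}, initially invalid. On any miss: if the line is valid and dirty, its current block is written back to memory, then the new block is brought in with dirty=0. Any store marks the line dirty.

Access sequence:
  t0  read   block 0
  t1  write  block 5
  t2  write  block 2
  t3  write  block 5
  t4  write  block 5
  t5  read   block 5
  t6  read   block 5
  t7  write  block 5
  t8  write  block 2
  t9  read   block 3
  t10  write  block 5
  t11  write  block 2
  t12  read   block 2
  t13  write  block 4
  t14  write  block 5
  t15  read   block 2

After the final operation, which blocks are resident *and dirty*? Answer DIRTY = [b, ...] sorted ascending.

DIRTY = [4]

0: R B0 → L0 miss [-]
1: W B5 → L2 miss [D]
2: W B2 → L2 miss wb→B5 [D]
3: W B5 → L2 miss wb→B2 [D]
4: W B5 → L2 hit [D]
5: R B5 → L2 hit [D]
6: R B5 → L2 hit [D]
7: W B5 → L2 hit [D]
8: W B2 → L2 miss wb→B5 [D]
9: R B3 → L0 miss [-]
10: W B5 → L2 miss wb→B2 [D]
11: W B2 → L2 miss wb→B5 [D]
12: R B2 → L2 hit [D]
13: W B4 → L1 miss [D]
14: W B5 → L2 miss wb→B2 [D]
15: R B2 → L2 miss wb→B5 [-]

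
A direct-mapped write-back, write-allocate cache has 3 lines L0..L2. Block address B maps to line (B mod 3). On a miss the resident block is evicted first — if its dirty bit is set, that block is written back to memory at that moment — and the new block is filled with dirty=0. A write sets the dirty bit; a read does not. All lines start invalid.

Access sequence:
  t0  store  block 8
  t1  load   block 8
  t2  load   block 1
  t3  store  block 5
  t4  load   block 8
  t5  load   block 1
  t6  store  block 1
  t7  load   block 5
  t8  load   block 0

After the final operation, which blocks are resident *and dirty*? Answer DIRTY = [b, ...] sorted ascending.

DIRTY = [1]

  0 | W B8 → L2 miss [D]
  1 | R B8 → L2 hit [D]
  2 | R B1 → L1 miss [-]
  3 | W B5 → L2 miss wb→B8 [D]
  4 | R B8 → L2 miss wb→B5 [-]
  5 | R B1 → L1 hit [-]
  6 | W B1 → L1 hit [D]
  7 | R B5 → L2 miss [-]
  8 | R B0 → L0 miss [-]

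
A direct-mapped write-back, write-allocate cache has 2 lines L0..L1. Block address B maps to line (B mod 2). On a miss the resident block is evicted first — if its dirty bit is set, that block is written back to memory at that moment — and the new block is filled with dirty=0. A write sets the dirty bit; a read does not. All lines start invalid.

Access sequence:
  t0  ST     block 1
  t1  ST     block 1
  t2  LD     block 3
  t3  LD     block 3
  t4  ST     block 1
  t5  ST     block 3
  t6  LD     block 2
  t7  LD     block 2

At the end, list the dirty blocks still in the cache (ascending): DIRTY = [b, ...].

DIRTY = [3]

0: W B1 -> L1 miss  d=D]
1: W B1 -> L1 hit  d=D]
2: R B3 -> L1 miss wb->B1  d=-]
3: R B3 -> L1 hit  d=-]
4: W B1 -> L1 miss  d=D]
5: W B3 -> L1 miss wb->B1  d=D]
6: R B2 -> L0 miss  d=-]
7: R B2 -> L0 hit  d=-]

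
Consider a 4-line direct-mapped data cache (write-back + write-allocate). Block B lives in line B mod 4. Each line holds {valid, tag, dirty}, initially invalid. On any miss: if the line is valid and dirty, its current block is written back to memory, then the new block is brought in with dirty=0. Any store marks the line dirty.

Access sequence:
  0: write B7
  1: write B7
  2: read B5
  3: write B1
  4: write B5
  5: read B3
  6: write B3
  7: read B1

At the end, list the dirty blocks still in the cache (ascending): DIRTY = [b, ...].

  0 | W B7 → L3 miss [D]
  1 | W B7 → L3 hit [D]
  2 | R B5 → L1 miss [-]
  3 | W B1 → L1 miss [D]
  4 | W B5 → L1 miss wb→B1 [D]
  5 | R B3 → L3 miss wb→B7 [-]
  6 | W B3 → L3 hit [D]
  7 | R B1 → L1 miss wb→B5 [-]

DIRTY = [3]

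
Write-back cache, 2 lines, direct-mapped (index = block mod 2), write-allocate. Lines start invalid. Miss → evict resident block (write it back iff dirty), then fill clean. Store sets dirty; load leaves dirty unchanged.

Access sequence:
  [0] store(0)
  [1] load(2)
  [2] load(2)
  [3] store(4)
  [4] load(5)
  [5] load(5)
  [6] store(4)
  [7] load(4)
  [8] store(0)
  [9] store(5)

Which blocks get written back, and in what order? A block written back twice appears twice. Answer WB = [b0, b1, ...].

0: W B0 -> L0 miss  d=D]
1: R B2 -> L0 miss wb->B0  d=-]
2: R B2 -> L0 hit  d=-]
3: W B4 -> L0 miss  d=D]
4: R B5 -> L1 miss  d=-]
5: R B5 -> L1 hit  d=-]
6: W B4 -> L0 hit  d=D]
7: R B4 -> L0 hit  d=D]
8: W B0 -> L0 miss wb->B4  d=D]
9: W B5 -> L1 hit  d=D]

WB = [0, 4]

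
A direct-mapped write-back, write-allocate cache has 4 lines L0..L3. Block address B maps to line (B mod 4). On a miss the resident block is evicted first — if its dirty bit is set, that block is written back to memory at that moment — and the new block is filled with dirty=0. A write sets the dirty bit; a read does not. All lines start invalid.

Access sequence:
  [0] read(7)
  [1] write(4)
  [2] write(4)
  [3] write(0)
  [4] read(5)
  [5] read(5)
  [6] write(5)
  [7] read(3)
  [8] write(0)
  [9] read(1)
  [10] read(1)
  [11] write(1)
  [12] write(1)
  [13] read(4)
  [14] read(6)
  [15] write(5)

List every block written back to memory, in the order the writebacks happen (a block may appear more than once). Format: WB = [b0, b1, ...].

WB = [4, 5, 0, 1]

  0 | R B7 → L3 miss [-]
  1 | W B4 → L0 miss [D]
  2 | W B4 → L0 hit [D]
  3 | W B0 → L0 miss wb→B4 [D]
  4 | R B5 → L1 miss [-]
  5 | R B5 → L1 hit [-]
  6 | W B5 → L1 hit [D]
  7 | R B3 → L3 miss [-]
  8 | W B0 → L0 hit [D]
  9 | R B1 → L1 miss wb→B5 [-]
  10 | R B1 → L1 hit [-]
  11 | W B1 → L1 hit [D]
  12 | W B1 → L1 hit [D]
  13 | R B4 → L0 miss wb→B0 [-]
  14 | R B6 → L2 miss [-]
  15 | W B5 → L1 miss wb→B1 [D]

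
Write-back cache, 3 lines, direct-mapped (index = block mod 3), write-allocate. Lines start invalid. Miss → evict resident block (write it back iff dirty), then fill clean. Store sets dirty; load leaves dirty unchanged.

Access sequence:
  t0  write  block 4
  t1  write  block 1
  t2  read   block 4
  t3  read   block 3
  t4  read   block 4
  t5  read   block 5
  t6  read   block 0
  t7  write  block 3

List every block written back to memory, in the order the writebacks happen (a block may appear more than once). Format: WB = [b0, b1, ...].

0: W B4 → L1 miss [D]
1: W B1 → L1 miss wb→B4 [D]
2: R B4 → L1 miss wb→B1 [-]
3: R B3 → L0 miss [-]
4: R B4 → L1 hit [-]
5: R B5 → L2 miss [-]
6: R B0 → L0 miss [-]
7: W B3 → L0 miss [D]

WB = [4, 1]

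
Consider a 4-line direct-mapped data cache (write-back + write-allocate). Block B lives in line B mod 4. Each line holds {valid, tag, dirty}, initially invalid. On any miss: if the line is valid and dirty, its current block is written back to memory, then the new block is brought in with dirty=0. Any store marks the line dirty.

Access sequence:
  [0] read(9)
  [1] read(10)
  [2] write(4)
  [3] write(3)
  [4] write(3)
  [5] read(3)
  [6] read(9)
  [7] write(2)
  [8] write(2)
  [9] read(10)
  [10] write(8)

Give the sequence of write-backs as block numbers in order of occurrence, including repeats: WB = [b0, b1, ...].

0: R B9 -> L1 miss  d=-]
1: R B10 -> L2 miss  d=-]
2: W B4 -> L0 miss  d=D]
3: W B3 -> L3 miss  d=D]
4: W B3 -> L3 hit  d=D]
5: R B3 -> L3 hit  d=D]
6: R B9 -> L1 hit  d=-]
7: W B2 -> L2 miss  d=D]
8: W B2 -> L2 hit  d=D]
9: R B10 -> L2 miss wb->B2  d=-]
10: W B8 -> L0 miss wb->B4  d=D]

WB = [2, 4]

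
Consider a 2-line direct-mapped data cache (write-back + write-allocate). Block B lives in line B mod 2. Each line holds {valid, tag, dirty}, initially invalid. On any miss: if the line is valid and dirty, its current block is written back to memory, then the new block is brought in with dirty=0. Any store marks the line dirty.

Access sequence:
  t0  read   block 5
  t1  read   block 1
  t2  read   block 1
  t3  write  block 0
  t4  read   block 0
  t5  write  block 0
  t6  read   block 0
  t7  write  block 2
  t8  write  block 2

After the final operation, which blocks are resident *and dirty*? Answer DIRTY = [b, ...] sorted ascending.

DIRTY = [2]

0: R B5 → L1 miss [-]
1: R B1 → L1 miss [-]
2: R B1 → L1 hit [-]
3: W B0 → L0 miss [D]
4: R B0 → L0 hit [D]
5: W B0 → L0 hit [D]
6: R B0 → L0 hit [D]
7: W B2 → L0 miss wb→B0 [D]
8: W B2 → L0 hit [D]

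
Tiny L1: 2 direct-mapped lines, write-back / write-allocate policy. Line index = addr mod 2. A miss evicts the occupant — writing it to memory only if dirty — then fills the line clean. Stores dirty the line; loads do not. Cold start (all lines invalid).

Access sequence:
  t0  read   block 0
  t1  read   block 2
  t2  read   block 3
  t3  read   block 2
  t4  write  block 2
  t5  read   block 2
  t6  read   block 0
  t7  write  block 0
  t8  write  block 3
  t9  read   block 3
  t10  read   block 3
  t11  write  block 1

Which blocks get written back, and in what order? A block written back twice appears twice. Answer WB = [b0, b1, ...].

WB = [2, 3]

  0 | R B0 → L0 miss [-]
  1 | R B2 → L0 miss [-]
  2 | R B3 → L1 miss [-]
  3 | R B2 → L0 hit [-]
  4 | W B2 → L0 hit [D]
  5 | R B2 → L0 hit [D]
  6 | R B0 → L0 miss wb→B2 [-]
  7 | W B0 → L0 hit [D]
  8 | W B3 → L1 hit [D]
  9 | R B3 → L1 hit [D]
  10 | R B3 → L1 hit [D]
  11 | W B1 → L1 miss wb→B3 [D]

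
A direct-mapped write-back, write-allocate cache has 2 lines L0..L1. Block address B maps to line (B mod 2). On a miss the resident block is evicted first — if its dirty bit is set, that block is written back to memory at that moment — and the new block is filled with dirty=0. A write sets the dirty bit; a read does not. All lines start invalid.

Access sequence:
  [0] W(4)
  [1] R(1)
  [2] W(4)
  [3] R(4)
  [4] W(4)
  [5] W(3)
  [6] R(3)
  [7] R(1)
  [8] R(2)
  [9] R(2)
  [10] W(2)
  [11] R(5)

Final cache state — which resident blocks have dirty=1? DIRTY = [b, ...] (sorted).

0: W B4 -> L0 miss  d=D]
1: R B1 -> L1 miss  d=-]
2: W B4 -> L0 hit  d=D]
3: R B4 -> L0 hit  d=D]
4: W B4 -> L0 hit  d=D]
5: W B3 -> L1 miss  d=D]
6: R B3 -> L1 hit  d=D]
7: R B1 -> L1 miss wb->B3  d=-]
8: R B2 -> L0 miss wb->B4  d=-]
9: R B2 -> L0 hit  d=-]
10: W B2 -> L0 hit  d=D]
11: R B5 -> L1 miss  d=-]

DIRTY = [2]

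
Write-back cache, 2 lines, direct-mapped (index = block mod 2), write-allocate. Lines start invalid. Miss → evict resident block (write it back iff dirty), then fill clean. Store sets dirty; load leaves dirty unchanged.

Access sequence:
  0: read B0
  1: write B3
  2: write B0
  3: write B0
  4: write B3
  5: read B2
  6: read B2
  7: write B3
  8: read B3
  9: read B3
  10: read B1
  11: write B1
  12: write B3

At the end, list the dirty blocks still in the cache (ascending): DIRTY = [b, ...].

0: R B0 → L0 miss [-]
1: W B3 → L1 miss [D]
2: W B0 → L0 hit [D]
3: W B0 → L0 hit [D]
4: W B3 → L1 hit [D]
5: R B2 → L0 miss wb→B0 [-]
6: R B2 → L0 hit [-]
7: W B3 → L1 hit [D]
8: R B3 → L1 hit [D]
9: R B3 → L1 hit [D]
10: R B1 → L1 miss wb→B3 [-]
11: W B1 → L1 hit [D]
12: W B3 → L1 miss wb→B1 [D]

DIRTY = [3]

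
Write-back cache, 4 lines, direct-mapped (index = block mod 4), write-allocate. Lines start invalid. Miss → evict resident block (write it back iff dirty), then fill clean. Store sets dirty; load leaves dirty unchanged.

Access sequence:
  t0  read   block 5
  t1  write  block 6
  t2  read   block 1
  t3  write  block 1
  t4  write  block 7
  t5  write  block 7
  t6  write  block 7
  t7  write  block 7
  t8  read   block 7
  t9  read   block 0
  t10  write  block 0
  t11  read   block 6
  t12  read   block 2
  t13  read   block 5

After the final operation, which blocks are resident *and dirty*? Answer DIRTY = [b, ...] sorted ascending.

0: R B5 → L1 miss [-]
1: W B6 → L2 miss [D]
2: R B1 → L1 miss [-]
3: W B1 → L1 hit [D]
4: W B7 → L3 miss [D]
5: W B7 → L3 hit [D]
6: W B7 → L3 hit [D]
7: W B7 → L3 hit [D]
8: R B7 → L3 hit [D]
9: R B0 → L0 miss [-]
10: W B0 → L0 hit [D]
11: R B6 → L2 hit [D]
12: R B2 → L2 miss wb→B6 [-]
13: R B5 → L1 miss wb→B1 [-]

DIRTY = [0, 7]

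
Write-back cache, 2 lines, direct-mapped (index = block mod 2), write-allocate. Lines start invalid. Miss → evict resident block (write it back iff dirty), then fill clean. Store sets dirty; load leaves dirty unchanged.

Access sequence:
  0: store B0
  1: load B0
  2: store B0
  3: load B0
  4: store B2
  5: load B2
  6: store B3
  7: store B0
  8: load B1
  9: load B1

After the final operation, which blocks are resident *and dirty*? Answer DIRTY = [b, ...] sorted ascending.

0: W B0 → L0 miss [D]
1: R B0 → L0 hit [D]
2: W B0 → L0 hit [D]
3: R B0 → L0 hit [D]
4: W B2 → L0 miss wb→B0 [D]
5: R B2 → L0 hit [D]
6: W B3 → L1 miss [D]
7: W B0 → L0 miss wb→B2 [D]
8: R B1 → L1 miss wb→B3 [-]
9: R B1 → L1 hit [-]

DIRTY = [0]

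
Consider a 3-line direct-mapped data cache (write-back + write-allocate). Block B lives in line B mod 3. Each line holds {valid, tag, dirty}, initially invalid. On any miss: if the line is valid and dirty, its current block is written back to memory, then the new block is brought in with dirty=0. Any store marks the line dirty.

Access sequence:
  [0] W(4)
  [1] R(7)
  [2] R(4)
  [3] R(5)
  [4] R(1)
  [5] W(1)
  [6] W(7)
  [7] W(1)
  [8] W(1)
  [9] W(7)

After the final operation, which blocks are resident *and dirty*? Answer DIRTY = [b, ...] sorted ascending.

0: W B4 -> L1 miss  d=D]
1: R B7 -> L1 miss wb->B4  d=-]
2: R B4 -> L1 miss  d=-]
3: R B5 -> L2 miss  d=-]
4: R B1 -> L1 miss  d=-]
5: W B1 -> L1 hit  d=D]
6: W B7 -> L1 miss wb->B1  d=D]
7: W B1 -> L1 miss wb->B7  d=D]
8: W B1 -> L1 hit  d=D]
9: W B7 -> L1 miss wb->B1  d=D]

DIRTY = [7]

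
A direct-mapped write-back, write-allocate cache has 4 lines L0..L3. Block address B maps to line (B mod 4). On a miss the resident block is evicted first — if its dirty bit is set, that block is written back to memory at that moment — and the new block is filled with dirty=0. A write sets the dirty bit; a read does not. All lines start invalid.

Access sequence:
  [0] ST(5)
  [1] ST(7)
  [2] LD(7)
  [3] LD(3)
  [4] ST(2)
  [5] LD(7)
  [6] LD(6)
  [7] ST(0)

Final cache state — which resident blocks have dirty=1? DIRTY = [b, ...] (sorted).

0: W B5 → L1 miss [D]
1: W B7 → L3 miss [D]
2: R B7 → L3 hit [D]
3: R B3 → L3 miss wb→B7 [-]
4: W B2 → L2 miss [D]
5: R B7 → L3 miss [-]
6: R B6 → L2 miss wb→B2 [-]
7: W B0 → L0 miss [D]

DIRTY = [0, 5]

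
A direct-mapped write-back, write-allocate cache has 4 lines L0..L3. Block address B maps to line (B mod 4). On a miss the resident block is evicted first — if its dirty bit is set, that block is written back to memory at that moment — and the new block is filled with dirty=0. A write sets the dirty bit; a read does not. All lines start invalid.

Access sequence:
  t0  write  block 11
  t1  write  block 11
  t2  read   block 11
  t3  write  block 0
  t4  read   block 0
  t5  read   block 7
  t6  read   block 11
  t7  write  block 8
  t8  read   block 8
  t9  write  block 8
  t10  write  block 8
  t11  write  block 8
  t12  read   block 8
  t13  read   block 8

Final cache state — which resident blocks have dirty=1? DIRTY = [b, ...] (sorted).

DIRTY = [8]

  0 | W B11 → L3 miss [D]
  1 | W B11 → L3 hit [D]
  2 | R B11 → L3 hit [D]
  3 | W B0 → L0 miss [D]
  4 | R B0 → L0 hit [D]
  5 | R B7 → L3 miss wb→B11 [-]
  6 | R B11 → L3 miss [-]
  7 | W B8 → L0 miss wb→B0 [D]
  8 | R B8 → L0 hit [D]
  9 | W B8 → L0 hit [D]
  10 | W B8 → L0 hit [D]
  11 | W B8 → L0 hit [D]
  12 | R B8 → L0 hit [D]
  13 | R B8 → L0 hit [D]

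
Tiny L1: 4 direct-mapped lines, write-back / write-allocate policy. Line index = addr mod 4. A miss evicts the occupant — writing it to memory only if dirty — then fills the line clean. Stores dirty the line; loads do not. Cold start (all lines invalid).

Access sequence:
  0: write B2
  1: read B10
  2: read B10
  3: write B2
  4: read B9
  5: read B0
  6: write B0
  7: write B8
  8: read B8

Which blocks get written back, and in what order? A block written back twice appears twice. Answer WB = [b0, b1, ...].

WB = [2, 0]

0: W B2 -> L2 miss  d=D]
1: R B10 -> L2 miss wb->B2  d=-]
2: R B10 -> L2 hit  d=-]
3: W B2 -> L2 miss  d=D]
4: R B9 -> L1 miss  d=-]
5: R B0 -> L0 miss  d=-]
6: W B0 -> L0 hit  d=D]
7: W B8 -> L0 miss wb->B0  d=D]
8: R B8 -> L0 hit  d=D]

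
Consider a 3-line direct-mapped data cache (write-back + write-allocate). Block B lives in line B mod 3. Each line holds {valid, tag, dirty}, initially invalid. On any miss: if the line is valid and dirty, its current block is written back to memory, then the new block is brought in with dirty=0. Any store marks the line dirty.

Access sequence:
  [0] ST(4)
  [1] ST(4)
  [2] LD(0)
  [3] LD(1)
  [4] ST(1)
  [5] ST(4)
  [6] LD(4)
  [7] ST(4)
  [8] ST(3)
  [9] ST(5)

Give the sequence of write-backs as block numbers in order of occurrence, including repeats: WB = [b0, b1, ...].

0: W B4 → L1 miss [D]
1: W B4 → L1 hit [D]
2: R B0 → L0 miss [-]
3: R B1 → L1 miss wb→B4 [-]
4: W B1 → L1 hit [D]
5: W B4 → L1 miss wb→B1 [D]
6: R B4 → L1 hit [D]
7: W B4 → L1 hit [D]
8: W B3 → L0 miss [D]
9: W B5 → L2 miss [D]

WB = [4, 1]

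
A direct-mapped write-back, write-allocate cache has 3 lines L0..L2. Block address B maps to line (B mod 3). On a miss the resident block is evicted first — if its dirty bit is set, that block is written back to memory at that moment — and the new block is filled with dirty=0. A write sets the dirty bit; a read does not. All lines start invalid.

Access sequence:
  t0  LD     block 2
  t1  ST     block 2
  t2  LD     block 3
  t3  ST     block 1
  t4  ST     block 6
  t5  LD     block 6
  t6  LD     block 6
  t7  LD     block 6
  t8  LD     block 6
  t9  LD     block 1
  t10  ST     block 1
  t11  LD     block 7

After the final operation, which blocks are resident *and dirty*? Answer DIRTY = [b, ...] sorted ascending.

0: R B2 -> L2 miss  d=-]
1: W B2 -> L2 hit  d=D]
2: R B3 -> L0 miss  d=-]
3: W B1 -> L1 miss  d=D]
4: W B6 -> L0 miss  d=D]
5: R B6 -> L0 hit  d=D]
6: R B6 -> L0 hit  d=D]
7: R B6 -> L0 hit  d=D]
8: R B6 -> L0 hit  d=D]
9: R B1 -> L1 hit  d=D]
10: W B1 -> L1 hit  d=D]
11: R B7 -> L1 miss wb->B1  d=-]

DIRTY = [2, 6]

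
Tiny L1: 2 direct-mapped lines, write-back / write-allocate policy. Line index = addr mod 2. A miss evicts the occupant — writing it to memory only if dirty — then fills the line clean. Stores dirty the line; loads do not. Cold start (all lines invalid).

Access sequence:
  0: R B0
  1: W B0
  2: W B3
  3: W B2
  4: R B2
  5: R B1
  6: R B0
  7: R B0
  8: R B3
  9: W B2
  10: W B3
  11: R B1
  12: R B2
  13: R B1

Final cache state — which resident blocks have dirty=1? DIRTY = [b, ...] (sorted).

0: R B0 -> L0 miss  d=-]
1: W B0 -> L0 hit  d=D]
2: W B3 -> L1 miss  d=D]
3: W B2 -> L0 miss wb->B0  d=D]
4: R B2 -> L0 hit  d=D]
5: R B1 -> L1 miss wb->B3  d=-]
6: R B0 -> L0 miss wb->B2  d=-]
7: R B0 -> L0 hit  d=-]
8: R B3 -> L1 miss  d=-]
9: W B2 -> L0 miss  d=D]
10: W B3 -> L1 hit  d=D]
11: R B1 -> L1 miss wb->B3  d=-]
12: R B2 -> L0 hit  d=D]
13: R B1 -> L1 hit  d=-]

DIRTY = [2]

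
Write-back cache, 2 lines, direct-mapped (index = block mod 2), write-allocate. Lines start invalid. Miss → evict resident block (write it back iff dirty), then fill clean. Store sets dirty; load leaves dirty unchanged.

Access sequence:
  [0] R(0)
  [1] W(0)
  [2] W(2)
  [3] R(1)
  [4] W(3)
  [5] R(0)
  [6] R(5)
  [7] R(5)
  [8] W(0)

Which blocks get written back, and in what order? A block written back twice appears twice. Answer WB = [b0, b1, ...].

0: R B0 → L0 miss [-]
1: W B0 → L0 hit [D]
2: W B2 → L0 miss wb→B0 [D]
3: R B1 → L1 miss [-]
4: W B3 → L1 miss [D]
5: R B0 → L0 miss wb→B2 [-]
6: R B5 → L1 miss wb→B3 [-]
7: R B5 → L1 hit [-]
8: W B0 → L0 hit [D]

WB = [0, 2, 3]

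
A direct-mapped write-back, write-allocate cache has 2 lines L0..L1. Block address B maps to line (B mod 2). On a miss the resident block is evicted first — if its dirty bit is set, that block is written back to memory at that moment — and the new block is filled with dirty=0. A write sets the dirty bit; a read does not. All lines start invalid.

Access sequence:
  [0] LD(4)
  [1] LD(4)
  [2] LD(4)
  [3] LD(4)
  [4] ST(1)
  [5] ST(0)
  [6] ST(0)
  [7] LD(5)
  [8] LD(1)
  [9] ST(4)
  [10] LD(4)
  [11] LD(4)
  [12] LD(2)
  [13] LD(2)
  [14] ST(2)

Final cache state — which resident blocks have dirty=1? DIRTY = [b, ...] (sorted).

  0 | R B4 → L0 miss [-]
  1 | R B4 → L0 hit [-]
  2 | R B4 → L0 hit [-]
  3 | R B4 → L0 hit [-]
  4 | W B1 → L1 miss [D]
  5 | W B0 → L0 miss [D]
  6 | W B0 → L0 hit [D]
  7 | R B5 → L1 miss wb→B1 [-]
  8 | R B1 → L1 miss [-]
  9 | W B4 → L0 miss wb→B0 [D]
  10 | R B4 → L0 hit [D]
  11 | R B4 → L0 hit [D]
  12 | R B2 → L0 miss wb→B4 [-]
  13 | R B2 → L0 hit [-]
  14 | W B2 → L0 hit [D]

DIRTY = [2]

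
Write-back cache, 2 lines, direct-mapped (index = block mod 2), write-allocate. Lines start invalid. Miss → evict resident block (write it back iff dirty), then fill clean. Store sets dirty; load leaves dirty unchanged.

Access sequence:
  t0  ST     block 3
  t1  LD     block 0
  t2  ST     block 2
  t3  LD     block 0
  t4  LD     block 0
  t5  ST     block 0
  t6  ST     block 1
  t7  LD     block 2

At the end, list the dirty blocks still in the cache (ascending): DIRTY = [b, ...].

DIRTY = [1]

0: W B3 → L1 miss [D]
1: R B0 → L0 miss [-]
2: W B2 → L0 miss [D]
3: R B0 → L0 miss wb→B2 [-]
4: R B0 → L0 hit [-]
5: W B0 → L0 hit [D]
6: W B1 → L1 miss wb→B3 [D]
7: R B2 → L0 miss wb→B0 [-]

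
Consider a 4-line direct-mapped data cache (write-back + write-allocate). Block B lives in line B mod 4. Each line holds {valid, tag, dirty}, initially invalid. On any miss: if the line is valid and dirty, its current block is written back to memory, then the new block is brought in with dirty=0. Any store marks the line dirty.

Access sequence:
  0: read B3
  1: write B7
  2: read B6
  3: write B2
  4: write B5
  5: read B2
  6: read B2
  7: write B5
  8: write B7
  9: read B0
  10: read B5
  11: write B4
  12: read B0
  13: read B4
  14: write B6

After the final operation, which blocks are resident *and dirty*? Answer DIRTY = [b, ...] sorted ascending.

DIRTY = [5, 6, 7]

0: R B3 → L3 miss [-]
1: W B7 → L3 miss [D]
2: R B6 → L2 miss [-]
3: W B2 → L2 miss [D]
4: W B5 → L1 miss [D]
5: R B2 → L2 hit [D]
6: R B2 → L2 hit [D]
7: W B5 → L1 hit [D]
8: W B7 → L3 hit [D]
9: R B0 → L0 miss [-]
10: R B5 → L1 hit [D]
11: W B4 → L0 miss [D]
12: R B0 → L0 miss wb→B4 [-]
13: R B4 → L0 miss [-]
14: W B6 → L2 miss wb→B2 [D]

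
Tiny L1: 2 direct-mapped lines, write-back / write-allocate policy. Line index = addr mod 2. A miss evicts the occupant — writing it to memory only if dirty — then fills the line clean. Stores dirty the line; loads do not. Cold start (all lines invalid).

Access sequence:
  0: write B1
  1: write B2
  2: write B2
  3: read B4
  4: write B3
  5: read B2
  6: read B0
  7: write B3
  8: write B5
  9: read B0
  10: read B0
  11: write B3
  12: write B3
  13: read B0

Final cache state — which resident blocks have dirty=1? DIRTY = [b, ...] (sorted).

  0 | W B1 → L1 miss [D]
  1 | W B2 → L0 miss [D]
  2 | W B2 → L0 hit [D]
  3 | R B4 → L0 miss wb→B2 [-]
  4 | W B3 → L1 miss wb→B1 [D]
  5 | R B2 → L0 miss [-]
  6 | R B0 → L0 miss [-]
  7 | W B3 → L1 hit [D]
  8 | W B5 → L1 miss wb→B3 [D]
  9 | R B0 → L0 hit [-]
  10 | R B0 → L0 hit [-]
  11 | W B3 → L1 miss wb→B5 [D]
  12 | W B3 → L1 hit [D]
  13 | R B0 → L0 hit [-]

DIRTY = [3]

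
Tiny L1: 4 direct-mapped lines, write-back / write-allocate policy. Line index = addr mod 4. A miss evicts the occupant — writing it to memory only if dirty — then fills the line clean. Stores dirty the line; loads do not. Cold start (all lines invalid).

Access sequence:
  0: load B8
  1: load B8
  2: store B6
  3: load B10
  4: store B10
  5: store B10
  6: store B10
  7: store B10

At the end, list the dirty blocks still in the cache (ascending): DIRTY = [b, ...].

  0 | R B8 → L0 miss [-]
  1 | R B8 → L0 hit [-]
  2 | W B6 → L2 miss [D]
  3 | R B10 → L2 miss wb→B6 [-]
  4 | W B10 → L2 hit [D]
  5 | W B10 → L2 hit [D]
  6 | W B10 → L2 hit [D]
  7 | W B10 → L2 hit [D]

DIRTY = [10]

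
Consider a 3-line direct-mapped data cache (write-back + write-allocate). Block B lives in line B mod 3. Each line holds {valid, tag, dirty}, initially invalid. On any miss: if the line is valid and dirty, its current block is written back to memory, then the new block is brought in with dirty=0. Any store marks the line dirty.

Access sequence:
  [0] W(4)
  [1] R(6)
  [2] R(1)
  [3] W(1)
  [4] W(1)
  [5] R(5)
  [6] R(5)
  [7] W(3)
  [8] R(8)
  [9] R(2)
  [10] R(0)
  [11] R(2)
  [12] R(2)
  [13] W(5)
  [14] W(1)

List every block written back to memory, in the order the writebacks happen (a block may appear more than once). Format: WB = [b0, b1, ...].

  0 | W B4 → L1 miss [D]
  1 | R B6 → L0 miss [-]
  2 | R B1 → L1 miss wb→B4 [-]
  3 | W B1 → L1 hit [D]
  4 | W B1 → L1 hit [D]
  5 | R B5 → L2 miss [-]
  6 | R B5 → L2 hit [-]
  7 | W B3 → L0 miss [D]
  8 | R B8 → L2 miss [-]
  9 | R B2 → L2 miss [-]
  10 | R B0 → L0 miss wb→B3 [-]
  11 | R B2 → L2 hit [-]
  12 | R B2 → L2 hit [-]
  13 | W B5 → L2 miss [D]
  14 | W B1 → L1 hit [D]

WB = [4, 3]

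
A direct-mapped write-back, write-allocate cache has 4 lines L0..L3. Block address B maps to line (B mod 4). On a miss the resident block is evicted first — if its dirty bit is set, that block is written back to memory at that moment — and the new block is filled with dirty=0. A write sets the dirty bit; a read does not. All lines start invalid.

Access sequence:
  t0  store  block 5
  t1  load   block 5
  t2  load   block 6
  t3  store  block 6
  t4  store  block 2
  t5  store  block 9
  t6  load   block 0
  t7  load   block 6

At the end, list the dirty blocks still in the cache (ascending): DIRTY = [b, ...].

  0 | W B5 → L1 miss [D]
  1 | R B5 → L1 hit [D]
  2 | R B6 → L2 miss [-]
  3 | W B6 → L2 hit [D]
  4 | W B2 → L2 miss wb→B6 [D]
  5 | W B9 → L1 miss wb→B5 [D]
  6 | R B0 → L0 miss [-]
  7 | R B6 → L2 miss wb→B2 [-]

DIRTY = [9]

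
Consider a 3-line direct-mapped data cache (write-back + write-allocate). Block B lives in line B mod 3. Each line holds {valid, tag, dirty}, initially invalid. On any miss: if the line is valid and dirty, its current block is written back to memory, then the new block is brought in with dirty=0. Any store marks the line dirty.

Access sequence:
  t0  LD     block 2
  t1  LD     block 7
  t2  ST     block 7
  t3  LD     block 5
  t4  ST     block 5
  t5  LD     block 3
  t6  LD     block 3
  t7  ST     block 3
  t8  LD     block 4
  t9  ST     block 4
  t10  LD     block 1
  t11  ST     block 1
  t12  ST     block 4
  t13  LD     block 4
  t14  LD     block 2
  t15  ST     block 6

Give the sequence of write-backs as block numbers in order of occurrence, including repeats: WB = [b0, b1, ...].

  0 | R B2 → L2 miss [-]
  1 | R B7 → L1 miss [-]
  2 | W B7 → L1 hit [D]
  3 | R B5 → L2 miss [-]
  4 | W B5 → L2 hit [D]
  5 | R B3 → L0 miss [-]
  6 | R B3 → L0 hit [-]
  7 | W B3 → L0 hit [D]
  8 | R B4 → L1 miss wb→B7 [-]
  9 | W B4 → L1 hit [D]
  10 | R B1 → L1 miss wb→B4 [-]
  11 | W B1 → L1 hit [D]
  12 | W B4 → L1 miss wb→B1 [D]
  13 | R B4 → L1 hit [D]
  14 | R B2 → L2 miss wb→B5 [-]
  15 | W B6 → L0 miss wb→B3 [D]

WB = [7, 4, 1, 5, 3]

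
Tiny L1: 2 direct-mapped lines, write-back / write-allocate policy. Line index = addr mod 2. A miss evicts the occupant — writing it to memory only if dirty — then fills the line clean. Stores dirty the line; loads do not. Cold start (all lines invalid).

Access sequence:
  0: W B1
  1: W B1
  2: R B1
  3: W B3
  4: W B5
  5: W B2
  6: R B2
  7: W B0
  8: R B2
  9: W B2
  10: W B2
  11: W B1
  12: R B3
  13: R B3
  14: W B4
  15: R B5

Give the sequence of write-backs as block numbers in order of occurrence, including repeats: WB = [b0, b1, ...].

0: W B1 → L1 miss [D]
1: W B1 → L1 hit [D]
2: R B1 → L1 hit [D]
3: W B3 → L1 miss wb→B1 [D]
4: W B5 → L1 miss wb→B3 [D]
5: W B2 → L0 miss [D]
6: R B2 → L0 hit [D]
7: W B0 → L0 miss wb→B2 [D]
8: R B2 → L0 miss wb→B0 [-]
9: W B2 → L0 hit [D]
10: W B2 → L0 hit [D]
11: W B1 → L1 miss wb→B5 [D]
12: R B3 → L1 miss wb→B1 [-]
13: R B3 → L1 hit [-]
14: W B4 → L0 miss wb→B2 [D]
15: R B5 → L1 miss [-]

WB = [1, 3, 2, 0, 5, 1, 2]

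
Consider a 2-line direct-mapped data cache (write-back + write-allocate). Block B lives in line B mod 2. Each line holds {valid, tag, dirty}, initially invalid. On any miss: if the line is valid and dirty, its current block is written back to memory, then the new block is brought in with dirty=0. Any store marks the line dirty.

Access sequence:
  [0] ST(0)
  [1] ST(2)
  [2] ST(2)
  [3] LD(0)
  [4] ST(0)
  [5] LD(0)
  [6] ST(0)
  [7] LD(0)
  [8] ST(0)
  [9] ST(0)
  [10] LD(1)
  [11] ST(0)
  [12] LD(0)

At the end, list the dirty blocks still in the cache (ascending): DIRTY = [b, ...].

DIRTY = [0]

0: W B0 -> L0 miss  d=D]
1: W B2 -> L0 miss wb->B0  d=D]
2: W B2 -> L0 hit  d=D]
3: R B0 -> L0 miss wb->B2  d=-]
4: W B0 -> L0 hit  d=D]
5: R B0 -> L0 hit  d=D]
6: W B0 -> L0 hit  d=D]
7: R B0 -> L0 hit  d=D]
8: W B0 -> L0 hit  d=D]
9: W B0 -> L0 hit  d=D]
10: R B1 -> L1 miss  d=-]
11: W B0 -> L0 hit  d=D]
12: R B0 -> L0 hit  d=D]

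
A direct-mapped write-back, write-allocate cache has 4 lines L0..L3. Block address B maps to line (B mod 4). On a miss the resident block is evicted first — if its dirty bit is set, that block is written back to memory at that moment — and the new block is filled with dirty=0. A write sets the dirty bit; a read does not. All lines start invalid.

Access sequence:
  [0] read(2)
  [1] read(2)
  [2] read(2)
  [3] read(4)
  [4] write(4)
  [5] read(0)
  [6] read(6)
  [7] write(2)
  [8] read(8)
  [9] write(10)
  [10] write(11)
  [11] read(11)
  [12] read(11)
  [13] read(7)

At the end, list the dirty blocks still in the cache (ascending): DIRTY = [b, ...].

0: R B2 → L2 miss [-]
1: R B2 → L2 hit [-]
2: R B2 → L2 hit [-]
3: R B4 → L0 miss [-]
4: W B4 → L0 hit [D]
5: R B0 → L0 miss wb→B4 [-]
6: R B6 → L2 miss [-]
7: W B2 → L2 miss [D]
8: R B8 → L0 miss [-]
9: W B10 → L2 miss wb→B2 [D]
10: W B11 → L3 miss [D]
11: R B11 → L3 hit [D]
12: R B11 → L3 hit [D]
13: R B7 → L3 miss wb→B11 [-]

DIRTY = [10]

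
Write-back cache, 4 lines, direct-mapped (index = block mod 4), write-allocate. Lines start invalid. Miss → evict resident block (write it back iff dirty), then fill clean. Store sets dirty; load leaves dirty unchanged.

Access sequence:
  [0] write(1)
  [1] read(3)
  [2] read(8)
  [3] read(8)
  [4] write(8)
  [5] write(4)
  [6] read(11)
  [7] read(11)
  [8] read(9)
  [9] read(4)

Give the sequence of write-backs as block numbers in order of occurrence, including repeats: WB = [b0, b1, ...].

0: W B1 -> L1 miss  d=D]
1: R B3 -> L3 miss  d=-]
2: R B8 -> L0 miss  d=-]
3: R B8 -> L0 hit  d=-]
4: W B8 -> L0 hit  d=D]
5: W B4 -> L0 miss wb->B8  d=D]
6: R B11 -> L3 miss  d=-]
7: R B11 -> L3 hit  d=-]
8: R B9 -> L1 miss wb->B1  d=-]
9: R B4 -> L0 hit  d=D]

WB = [8, 1]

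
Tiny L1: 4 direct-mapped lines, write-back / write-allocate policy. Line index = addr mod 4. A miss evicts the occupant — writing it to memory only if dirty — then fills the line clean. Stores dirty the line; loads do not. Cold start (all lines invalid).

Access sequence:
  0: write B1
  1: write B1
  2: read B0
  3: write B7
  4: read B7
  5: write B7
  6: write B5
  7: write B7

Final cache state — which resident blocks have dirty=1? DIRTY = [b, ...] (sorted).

DIRTY = [5, 7]

0: W B1 -> L1 miss  d=D]
1: W B1 -> L1 hit  d=D]
2: R B0 -> L0 miss  d=-]
3: W B7 -> L3 miss  d=D]
4: R B7 -> L3 hit  d=D]
5: W B7 -> L3 hit  d=D]
6: W B5 -> L1 miss wb->B1  d=D]
7: W B7 -> L3 hit  d=D]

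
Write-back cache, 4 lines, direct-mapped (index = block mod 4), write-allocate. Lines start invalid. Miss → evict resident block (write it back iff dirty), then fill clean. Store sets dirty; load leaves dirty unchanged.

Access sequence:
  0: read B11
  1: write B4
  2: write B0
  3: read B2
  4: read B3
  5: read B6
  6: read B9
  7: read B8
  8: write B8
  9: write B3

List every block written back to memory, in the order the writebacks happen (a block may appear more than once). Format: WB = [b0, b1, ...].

0: R B11 → L3 miss [-]
1: W B4 → L0 miss [D]
2: W B0 → L0 miss wb→B4 [D]
3: R B2 → L2 miss [-]
4: R B3 → L3 miss [-]
5: R B6 → L2 miss [-]
6: R B9 → L1 miss [-]
7: R B8 → L0 miss wb→B0 [-]
8: W B8 → L0 hit [D]
9: W B3 → L3 hit [D]

WB = [4, 0]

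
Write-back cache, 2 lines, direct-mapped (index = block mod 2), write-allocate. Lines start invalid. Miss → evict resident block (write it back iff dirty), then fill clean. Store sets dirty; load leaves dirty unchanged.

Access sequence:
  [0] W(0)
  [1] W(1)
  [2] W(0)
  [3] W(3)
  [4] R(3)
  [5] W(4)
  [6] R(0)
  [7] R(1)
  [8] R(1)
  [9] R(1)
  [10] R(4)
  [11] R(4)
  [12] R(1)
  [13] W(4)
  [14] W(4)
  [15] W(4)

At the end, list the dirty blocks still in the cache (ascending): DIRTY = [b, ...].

DIRTY = [4]

0: W B0 -> L0 miss  d=D]
1: W B1 -> L1 miss  d=D]
2: W B0 -> L0 hit  d=D]
3: W B3 -> L1 miss wb->B1  d=D]
4: R B3 -> L1 hit  d=D]
5: W B4 -> L0 miss wb->B0  d=D]
6: R B0 -> L0 miss wb->B4  d=-]
7: R B1 -> L1 miss wb->B3  d=-]
8: R B1 -> L1 hit  d=-]
9: R B1 -> L1 hit  d=-]
10: R B4 -> L0 miss  d=-]
11: R B4 -> L0 hit  d=-]
12: R B1 -> L1 hit  d=-]
13: W B4 -> L0 hit  d=D]
14: W B4 -> L0 hit  d=D]
15: W B4 -> L0 hit  d=D]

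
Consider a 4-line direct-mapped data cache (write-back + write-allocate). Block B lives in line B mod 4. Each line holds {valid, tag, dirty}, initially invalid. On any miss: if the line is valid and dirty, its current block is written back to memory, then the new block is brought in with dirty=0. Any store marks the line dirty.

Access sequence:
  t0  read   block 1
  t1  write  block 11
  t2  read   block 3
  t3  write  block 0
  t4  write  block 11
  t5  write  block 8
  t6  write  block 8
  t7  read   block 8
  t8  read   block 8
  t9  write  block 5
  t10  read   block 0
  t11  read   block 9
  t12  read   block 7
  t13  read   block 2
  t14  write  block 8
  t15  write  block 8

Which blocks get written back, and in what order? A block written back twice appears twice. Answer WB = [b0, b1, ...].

0: R B1 → L1 miss [-]
1: W B11 → L3 miss [D]
2: R B3 → L3 miss wb→B11 [-]
3: W B0 → L0 miss [D]
4: W B11 → L3 miss [D]
5: W B8 → L0 miss wb→B0 [D]
6: W B8 → L0 hit [D]
7: R B8 → L0 hit [D]
8: R B8 → L0 hit [D]
9: W B5 → L1 miss [D]
10: R B0 → L0 miss wb→B8 [-]
11: R B9 → L1 miss wb→B5 [-]
12: R B7 → L3 miss wb→B11 [-]
13: R B2 → L2 miss [-]
14: W B8 → L0 miss [D]
15: W B8 → L0 hit [D]

WB = [11, 0, 8, 5, 11]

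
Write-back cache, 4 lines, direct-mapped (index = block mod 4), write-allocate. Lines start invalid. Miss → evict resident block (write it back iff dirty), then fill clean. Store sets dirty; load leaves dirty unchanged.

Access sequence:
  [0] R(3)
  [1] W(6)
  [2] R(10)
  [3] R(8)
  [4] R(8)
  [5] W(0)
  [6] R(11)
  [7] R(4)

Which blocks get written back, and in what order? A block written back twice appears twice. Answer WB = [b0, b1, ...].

0: R B3 → L3 miss [-]
1: W B6 → L2 miss [D]
2: R B10 → L2 miss wb→B6 [-]
3: R B8 → L0 miss [-]
4: R B8 → L0 hit [-]
5: W B0 → L0 miss [D]
6: R B11 → L3 miss [-]
7: R B4 → L0 miss wb→B0 [-]

WB = [6, 0]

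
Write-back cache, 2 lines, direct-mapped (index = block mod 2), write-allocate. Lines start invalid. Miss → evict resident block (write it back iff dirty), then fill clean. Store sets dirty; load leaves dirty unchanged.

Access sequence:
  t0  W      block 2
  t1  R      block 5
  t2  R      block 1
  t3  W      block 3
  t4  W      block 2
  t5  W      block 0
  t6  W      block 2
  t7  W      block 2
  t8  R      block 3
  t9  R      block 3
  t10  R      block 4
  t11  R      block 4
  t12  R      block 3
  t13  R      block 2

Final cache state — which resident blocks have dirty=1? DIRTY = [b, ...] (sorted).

DIRTY = [3]

  0 | W B2 → L0 miss [D]
  1 | R B5 → L1 miss [-]
  2 | R B1 → L1 miss [-]
  3 | W B3 → L1 miss [D]
  4 | W B2 → L0 hit [D]
  5 | W B0 → L0 miss wb→B2 [D]
  6 | W B2 → L0 miss wb→B0 [D]
  7 | W B2 → L0 hit [D]
  8 | R B3 → L1 hit [D]
  9 | R B3 → L1 hit [D]
  10 | R B4 → L0 miss wb→B2 [-]
  11 | R B4 → L0 hit [-]
  12 | R B3 → L1 hit [D]
  13 | R B2 → L0 miss [-]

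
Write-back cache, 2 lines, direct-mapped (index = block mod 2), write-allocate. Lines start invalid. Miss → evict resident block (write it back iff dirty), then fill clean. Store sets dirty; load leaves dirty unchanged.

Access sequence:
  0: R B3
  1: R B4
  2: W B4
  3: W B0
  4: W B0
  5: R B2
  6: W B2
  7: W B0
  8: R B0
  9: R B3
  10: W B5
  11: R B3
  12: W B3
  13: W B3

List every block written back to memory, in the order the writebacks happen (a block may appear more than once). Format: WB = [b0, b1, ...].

0: R B3 → L1 miss [-]
1: R B4 → L0 miss [-]
2: W B4 → L0 hit [D]
3: W B0 → L0 miss wb→B4 [D]
4: W B0 → L0 hit [D]
5: R B2 → L0 miss wb→B0 [-]
6: W B2 → L0 hit [D]
7: W B0 → L0 miss wb→B2 [D]
8: R B0 → L0 hit [D]
9: R B3 → L1 hit [-]
10: W B5 → L1 miss [D]
11: R B3 → L1 miss wb→B5 [-]
12: W B3 → L1 hit [D]
13: W B3 → L1 hit [D]

WB = [4, 0, 2, 5]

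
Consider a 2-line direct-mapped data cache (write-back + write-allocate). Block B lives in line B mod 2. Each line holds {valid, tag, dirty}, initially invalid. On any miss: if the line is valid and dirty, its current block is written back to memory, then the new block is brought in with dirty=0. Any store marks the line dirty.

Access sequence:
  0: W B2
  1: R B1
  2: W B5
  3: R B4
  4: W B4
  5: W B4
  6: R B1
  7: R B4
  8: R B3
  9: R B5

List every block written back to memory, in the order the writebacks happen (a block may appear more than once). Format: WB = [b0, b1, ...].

0: W B2 -> L0 miss  d=D]
1: R B1 -> L1 miss  d=-]
2: W B5 -> L1 miss  d=D]
3: R B4 -> L0 miss wb->B2  d=-]
4: W B4 -> L0 hit  d=D]
5: W B4 -> L0 hit  d=D]
6: R B1 -> L1 miss wb->B5  d=-]
7: R B4 -> L0 hit  d=D]
8: R B3 -> L1 miss  d=-]
9: R B5 -> L1 miss  d=-]

WB = [2, 5]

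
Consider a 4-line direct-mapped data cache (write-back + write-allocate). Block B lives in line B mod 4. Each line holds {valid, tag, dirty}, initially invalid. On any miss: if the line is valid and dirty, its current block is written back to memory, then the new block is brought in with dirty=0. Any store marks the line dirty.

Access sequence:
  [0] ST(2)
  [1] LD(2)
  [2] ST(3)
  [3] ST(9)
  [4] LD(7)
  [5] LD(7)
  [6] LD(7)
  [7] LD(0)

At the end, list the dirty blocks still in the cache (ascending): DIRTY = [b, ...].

  0 | W B2 → L2 miss [D]
  1 | R B2 → L2 hit [D]
  2 | W B3 → L3 miss [D]
  3 | W B9 → L1 miss [D]
  4 | R B7 → L3 miss wb→B3 [-]
  5 | R B7 → L3 hit [-]
  6 | R B7 → L3 hit [-]
  7 | R B0 → L0 miss [-]

DIRTY = [2, 9]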